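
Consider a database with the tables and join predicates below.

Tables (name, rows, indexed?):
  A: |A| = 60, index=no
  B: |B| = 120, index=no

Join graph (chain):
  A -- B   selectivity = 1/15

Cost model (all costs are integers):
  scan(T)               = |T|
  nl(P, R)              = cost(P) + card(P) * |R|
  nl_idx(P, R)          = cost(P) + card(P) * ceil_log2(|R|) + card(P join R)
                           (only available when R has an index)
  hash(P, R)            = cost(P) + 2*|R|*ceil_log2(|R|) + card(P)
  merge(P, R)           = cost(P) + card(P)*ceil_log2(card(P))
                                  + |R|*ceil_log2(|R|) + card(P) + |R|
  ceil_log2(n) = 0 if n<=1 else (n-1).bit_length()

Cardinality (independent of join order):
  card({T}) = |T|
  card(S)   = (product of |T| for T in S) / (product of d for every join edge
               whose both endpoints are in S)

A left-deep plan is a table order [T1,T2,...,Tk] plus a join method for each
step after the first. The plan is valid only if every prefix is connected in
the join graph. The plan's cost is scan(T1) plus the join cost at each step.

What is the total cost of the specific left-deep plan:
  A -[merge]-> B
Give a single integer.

1440

step 1: scan A: cost=60, card=60
step 2: join B via merge
    card(P join B) = 60*120/(15) = 480
    cost = 60 + 60*6 + 120*7 + 60 + 120 = 1440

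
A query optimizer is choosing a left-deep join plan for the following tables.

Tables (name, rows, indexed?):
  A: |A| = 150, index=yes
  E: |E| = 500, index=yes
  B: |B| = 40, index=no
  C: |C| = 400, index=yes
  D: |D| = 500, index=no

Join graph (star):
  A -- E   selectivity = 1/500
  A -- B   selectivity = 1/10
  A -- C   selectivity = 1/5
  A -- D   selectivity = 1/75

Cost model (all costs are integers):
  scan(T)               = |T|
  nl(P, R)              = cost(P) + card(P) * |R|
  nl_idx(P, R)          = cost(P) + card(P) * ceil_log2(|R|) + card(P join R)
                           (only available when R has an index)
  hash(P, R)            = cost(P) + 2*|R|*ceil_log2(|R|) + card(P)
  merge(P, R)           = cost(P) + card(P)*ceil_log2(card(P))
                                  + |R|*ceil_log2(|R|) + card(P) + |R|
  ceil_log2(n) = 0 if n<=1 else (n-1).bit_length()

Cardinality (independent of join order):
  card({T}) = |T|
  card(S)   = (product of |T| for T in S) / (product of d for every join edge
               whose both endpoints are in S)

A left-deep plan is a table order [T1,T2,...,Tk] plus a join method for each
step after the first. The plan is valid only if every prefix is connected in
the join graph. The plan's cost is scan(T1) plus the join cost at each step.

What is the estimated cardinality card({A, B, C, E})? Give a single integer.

Tables in S: A(150), B(40), C(400), E(500)
Edges inside S: A-E(d=500), A-B(d=10), A-C(d=5)
numerator = 150 * 40 * 400 * 500 = 1200000000
denominator = 500 * 10 * 5 = 25000
card(S) = 1200000000 / 25000 = 48000

48000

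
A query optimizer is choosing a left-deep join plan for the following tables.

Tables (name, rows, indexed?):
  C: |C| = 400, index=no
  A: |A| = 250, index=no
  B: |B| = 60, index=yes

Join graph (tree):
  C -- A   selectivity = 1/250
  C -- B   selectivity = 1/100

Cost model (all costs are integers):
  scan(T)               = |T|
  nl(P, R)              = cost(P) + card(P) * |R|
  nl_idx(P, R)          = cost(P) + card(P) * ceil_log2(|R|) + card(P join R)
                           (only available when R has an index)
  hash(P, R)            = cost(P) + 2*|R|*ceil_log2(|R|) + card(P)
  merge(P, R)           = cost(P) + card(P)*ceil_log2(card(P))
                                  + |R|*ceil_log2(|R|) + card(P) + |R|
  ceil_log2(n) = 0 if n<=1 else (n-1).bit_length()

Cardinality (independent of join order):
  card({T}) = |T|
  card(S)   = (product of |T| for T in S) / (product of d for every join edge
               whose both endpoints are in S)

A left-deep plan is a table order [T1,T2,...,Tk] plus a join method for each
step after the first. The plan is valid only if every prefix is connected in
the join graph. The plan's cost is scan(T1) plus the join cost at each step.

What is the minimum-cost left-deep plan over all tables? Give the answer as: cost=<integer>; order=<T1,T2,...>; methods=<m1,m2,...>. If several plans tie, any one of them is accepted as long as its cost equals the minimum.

cost=5760; order=C,B,A; methods=hash,hash

Selinger DP (subsets sized 1..n):
  {C}: scan cost=400, card=400
  {A}: scan cost=250, card=250
  {B}: scan cost=60, card=60
  {AC}: card=400; try (A,hash)→4800, (C,merge)→6500, (A,merge)→6650, (C,hash)→7700, (C,nl)→100250, (A,nl)→100400; best=4800 via (A,hash)
  {BC}: card=240; try (B,hash)→1520, (B,nl_idx)→3040, (C,merge)→4480, (B,merge)→4820, (C,hash)→7320, (C,nl)→24060 …(+1); best=1520 via (B,hash)
  {ABC}: card=240; try (A,hash)→5760, (B,hash)→5920, (A,merge)→5930, (B,nl_idx)→7440, (B,merge)→9220, (B,nl)→28800 …(+1); best=5760 via (A,hash)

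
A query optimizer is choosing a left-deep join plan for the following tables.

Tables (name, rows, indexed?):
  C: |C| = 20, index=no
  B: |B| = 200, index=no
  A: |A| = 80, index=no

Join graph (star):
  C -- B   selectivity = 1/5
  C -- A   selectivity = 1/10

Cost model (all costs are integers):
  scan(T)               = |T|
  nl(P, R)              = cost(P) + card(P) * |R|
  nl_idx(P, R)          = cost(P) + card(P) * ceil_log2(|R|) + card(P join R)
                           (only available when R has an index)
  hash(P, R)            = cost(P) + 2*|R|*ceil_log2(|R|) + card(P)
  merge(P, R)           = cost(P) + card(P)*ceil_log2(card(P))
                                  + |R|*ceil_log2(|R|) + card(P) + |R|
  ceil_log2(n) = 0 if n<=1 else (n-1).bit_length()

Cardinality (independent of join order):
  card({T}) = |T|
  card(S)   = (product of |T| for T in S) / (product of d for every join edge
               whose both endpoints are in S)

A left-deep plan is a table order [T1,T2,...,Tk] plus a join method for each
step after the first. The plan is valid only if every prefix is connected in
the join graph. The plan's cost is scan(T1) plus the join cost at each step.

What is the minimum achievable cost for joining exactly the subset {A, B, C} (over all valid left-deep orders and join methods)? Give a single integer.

Selinger DP over subsets of {A,B,C}:
  {C}: scan cost=20, card=20
  {B}: scan cost=200, card=200
  {A}: scan cost=80, card=80
  {BC}: card=800; try (C,hash)→600, (B,merge)→1940, (C,merge)→2120, (B,hash)→3240, (B,nl)→4020, (C,nl)→4200; best=600 via (C,hash)
  {AC}: card=160; try (C,hash)→360, (A,merge)→780, (C,merge)→840, (A,hash)→1160, (A,nl)→1620, (C,nl)→1680; best=360 via (C,hash)
  {ABC}: card=6400; try (A,hash)→2520, (B,merge)→3600, (B,hash)→3720, (A,merge)→10040, (B,nl)→32360, (A,nl)→64600; best=2520 via (A,hash)

2520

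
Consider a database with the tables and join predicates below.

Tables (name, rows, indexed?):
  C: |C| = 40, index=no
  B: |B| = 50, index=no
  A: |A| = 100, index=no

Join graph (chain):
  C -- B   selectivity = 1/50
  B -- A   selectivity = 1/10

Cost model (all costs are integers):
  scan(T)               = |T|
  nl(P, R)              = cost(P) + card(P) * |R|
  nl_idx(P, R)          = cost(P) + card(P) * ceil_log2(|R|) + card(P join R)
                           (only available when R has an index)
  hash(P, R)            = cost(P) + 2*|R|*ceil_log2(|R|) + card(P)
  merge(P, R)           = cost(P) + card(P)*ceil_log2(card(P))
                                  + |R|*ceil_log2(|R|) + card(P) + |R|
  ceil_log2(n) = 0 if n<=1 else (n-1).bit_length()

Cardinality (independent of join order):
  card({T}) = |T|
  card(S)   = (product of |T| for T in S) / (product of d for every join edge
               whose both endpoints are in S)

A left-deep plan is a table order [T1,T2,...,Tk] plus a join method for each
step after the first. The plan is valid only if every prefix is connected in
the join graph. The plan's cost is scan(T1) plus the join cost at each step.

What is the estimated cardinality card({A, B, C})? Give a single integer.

400

Tables in S: A(100), B(50), C(40)
Edges inside S: C-B(d=50), B-A(d=10)
numerator = 100 * 50 * 40 = 200000
denominator = 50 * 10 = 500
card(S) = 200000 / 500 = 400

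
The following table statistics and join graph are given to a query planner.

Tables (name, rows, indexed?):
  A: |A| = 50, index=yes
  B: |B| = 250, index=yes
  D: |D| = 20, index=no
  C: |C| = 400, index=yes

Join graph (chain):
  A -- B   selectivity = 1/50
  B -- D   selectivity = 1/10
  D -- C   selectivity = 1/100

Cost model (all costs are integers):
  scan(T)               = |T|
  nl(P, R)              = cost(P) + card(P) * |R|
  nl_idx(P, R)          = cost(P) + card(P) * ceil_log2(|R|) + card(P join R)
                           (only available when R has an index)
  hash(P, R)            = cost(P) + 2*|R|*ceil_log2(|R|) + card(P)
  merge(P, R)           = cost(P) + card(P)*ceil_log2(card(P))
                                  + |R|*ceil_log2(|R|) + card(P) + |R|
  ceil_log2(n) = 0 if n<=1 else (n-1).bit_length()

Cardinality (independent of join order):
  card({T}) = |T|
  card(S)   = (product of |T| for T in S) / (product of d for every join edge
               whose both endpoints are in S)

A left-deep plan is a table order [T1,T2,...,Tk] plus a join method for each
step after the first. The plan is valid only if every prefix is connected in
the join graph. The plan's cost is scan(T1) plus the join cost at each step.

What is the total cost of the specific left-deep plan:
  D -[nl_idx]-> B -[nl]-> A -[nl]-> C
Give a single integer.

step 1: scan D: cost=20, card=20
step 2: join B via nl_idx
    card(P join B) = 20*250/(10) = 500
    cost = 20 + 20*8 + 500 = 680
step 3: join A via nl
    card(P join A) = 500*50/(50) = 500
    cost = 680 + 500*50 = 25680
step 4: join C via nl
    card(P join C) = 500*400/(100) = 2000
    cost = 25680 + 500*400 = 225680

225680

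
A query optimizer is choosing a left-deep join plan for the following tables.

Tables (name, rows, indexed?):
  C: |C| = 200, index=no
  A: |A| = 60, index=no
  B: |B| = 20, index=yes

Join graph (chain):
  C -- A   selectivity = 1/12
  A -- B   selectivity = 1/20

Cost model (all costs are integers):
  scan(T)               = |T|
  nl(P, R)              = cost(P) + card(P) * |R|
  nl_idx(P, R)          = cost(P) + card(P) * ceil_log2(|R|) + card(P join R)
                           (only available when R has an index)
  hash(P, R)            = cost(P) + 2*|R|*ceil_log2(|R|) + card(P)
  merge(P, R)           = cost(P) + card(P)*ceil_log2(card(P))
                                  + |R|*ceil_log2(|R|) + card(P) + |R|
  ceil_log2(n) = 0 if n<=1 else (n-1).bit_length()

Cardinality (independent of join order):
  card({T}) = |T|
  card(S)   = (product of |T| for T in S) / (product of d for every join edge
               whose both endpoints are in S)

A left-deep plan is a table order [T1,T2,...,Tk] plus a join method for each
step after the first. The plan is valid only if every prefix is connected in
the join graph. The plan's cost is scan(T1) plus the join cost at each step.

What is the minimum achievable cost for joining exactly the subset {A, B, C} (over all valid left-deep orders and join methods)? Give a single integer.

Selinger DP over subsets of {A,B,C}:
  {C}: scan cost=200, card=200
  {A}: scan cost=60, card=60
  {B}: scan cost=20, card=20
  {AC}: card=1000; try (A,hash)→1120, (C,merge)→2280, (A,merge)→2420, (C,hash)→3320, (C,nl)→12060, (A,nl)→12200; best=1120 via (A,hash)
  {AB}: card=60; try (B,hash)→320, (B,nl_idx)→420, (A,merge)→560, (B,merge)→600, (A,hash)→760, (A,nl)→1220 …(+1); best=320 via (B,hash)
  {ABC}: card=1000; try (B,hash)→2320, (C,merge)→2540, (C,hash)→3580, (B,nl_idx)→7120, (B,merge)→12240, (C,nl)→12320 …(+1); best=2320 via (B,hash)

2320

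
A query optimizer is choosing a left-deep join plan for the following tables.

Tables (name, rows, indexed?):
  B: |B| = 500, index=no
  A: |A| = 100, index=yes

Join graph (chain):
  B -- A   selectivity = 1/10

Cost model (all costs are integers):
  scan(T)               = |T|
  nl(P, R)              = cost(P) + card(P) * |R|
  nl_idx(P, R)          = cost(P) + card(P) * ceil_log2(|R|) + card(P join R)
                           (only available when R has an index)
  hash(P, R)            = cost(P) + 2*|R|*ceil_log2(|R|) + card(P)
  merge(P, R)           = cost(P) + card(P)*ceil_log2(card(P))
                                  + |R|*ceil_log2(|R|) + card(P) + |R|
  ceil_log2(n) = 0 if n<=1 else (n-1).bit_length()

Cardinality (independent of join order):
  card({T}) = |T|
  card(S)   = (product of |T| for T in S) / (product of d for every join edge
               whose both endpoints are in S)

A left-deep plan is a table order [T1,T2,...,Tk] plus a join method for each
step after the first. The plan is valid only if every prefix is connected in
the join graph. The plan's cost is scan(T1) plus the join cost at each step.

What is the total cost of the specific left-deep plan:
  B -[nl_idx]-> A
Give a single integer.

step 1: scan B: cost=500, card=500
step 2: join A via nl_idx
    card(P join A) = 500*100/(10) = 5000
    cost = 500 + 500*7 + 5000 = 9000

9000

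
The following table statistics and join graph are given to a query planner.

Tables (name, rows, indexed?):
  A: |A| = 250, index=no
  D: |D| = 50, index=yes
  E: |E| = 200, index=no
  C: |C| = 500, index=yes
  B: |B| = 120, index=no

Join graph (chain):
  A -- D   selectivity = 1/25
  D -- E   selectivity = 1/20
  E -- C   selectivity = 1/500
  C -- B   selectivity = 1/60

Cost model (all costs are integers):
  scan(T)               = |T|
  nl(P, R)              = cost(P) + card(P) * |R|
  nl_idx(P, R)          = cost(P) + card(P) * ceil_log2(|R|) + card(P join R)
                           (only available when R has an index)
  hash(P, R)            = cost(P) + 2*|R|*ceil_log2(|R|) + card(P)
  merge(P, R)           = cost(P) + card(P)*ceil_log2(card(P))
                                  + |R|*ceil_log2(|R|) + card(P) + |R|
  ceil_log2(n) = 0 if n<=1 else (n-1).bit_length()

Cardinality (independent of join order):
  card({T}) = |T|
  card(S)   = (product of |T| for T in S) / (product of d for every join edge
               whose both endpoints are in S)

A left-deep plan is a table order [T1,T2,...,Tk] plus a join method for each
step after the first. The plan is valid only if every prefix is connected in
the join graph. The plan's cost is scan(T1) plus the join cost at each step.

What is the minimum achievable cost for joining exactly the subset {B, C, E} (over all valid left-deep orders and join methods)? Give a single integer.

4080

Selinger DP over subsets of {B,C,E}:
  {E}: scan cost=200, card=200
  {C}: scan cost=500, card=500
  {B}: scan cost=120, card=120
  {CE}: card=200; try (C,nl_idx)→2200, (E,hash)→4200, (C,merge)→7000, (E,merge)→7300, (C,hash)→9400, (C,nl)→100200 …(+1); best=2200 via (C,nl_idx)
  {BC}: card=1000; try (C,nl_idx)→2200, (B,hash)→2680, (C,merge)→6080, (B,merge)→6460, (C,hash)→9240, (C,nl)→60120 …(+1); best=2200 via (C,nl_idx)
  {BCE}: card=400; try (B,hash)→4080, (B,merge)→4960, (E,hash)→6400, (E,merge)→15000, (B,nl)→26200, (E,nl)→202200; best=4080 via (B,hash)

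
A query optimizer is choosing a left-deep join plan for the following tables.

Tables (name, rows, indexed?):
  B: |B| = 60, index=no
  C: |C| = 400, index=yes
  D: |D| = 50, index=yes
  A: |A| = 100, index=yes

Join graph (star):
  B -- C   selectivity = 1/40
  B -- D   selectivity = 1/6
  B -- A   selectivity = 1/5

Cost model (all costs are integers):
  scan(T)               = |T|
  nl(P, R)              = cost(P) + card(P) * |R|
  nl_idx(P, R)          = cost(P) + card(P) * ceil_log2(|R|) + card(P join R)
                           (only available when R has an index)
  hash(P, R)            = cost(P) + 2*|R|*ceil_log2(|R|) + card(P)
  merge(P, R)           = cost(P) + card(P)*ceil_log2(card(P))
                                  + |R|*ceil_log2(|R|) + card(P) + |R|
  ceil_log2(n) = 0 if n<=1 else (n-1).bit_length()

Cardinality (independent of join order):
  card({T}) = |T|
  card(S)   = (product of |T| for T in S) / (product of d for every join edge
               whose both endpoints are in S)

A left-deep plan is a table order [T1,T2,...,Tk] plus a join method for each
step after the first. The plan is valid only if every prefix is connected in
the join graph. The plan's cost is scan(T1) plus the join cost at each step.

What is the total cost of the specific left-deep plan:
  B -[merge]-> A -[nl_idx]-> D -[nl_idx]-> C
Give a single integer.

step 1: scan B: cost=60, card=60
step 2: join A via merge
    card(P join A) = 60*100/(5) = 1200
    cost = 60 + 60*6 + 100*7 + 60 + 100 = 1280
step 3: join D via nl_idx
    card(P join D) = 1200*50/(6) = 10000
    cost = 1280 + 1200*6 + 10000 = 18480
step 4: join C via nl_idx
    card(P join C) = 10000*400/(40) = 100000
    cost = 18480 + 10000*9 + 100000 = 208480

208480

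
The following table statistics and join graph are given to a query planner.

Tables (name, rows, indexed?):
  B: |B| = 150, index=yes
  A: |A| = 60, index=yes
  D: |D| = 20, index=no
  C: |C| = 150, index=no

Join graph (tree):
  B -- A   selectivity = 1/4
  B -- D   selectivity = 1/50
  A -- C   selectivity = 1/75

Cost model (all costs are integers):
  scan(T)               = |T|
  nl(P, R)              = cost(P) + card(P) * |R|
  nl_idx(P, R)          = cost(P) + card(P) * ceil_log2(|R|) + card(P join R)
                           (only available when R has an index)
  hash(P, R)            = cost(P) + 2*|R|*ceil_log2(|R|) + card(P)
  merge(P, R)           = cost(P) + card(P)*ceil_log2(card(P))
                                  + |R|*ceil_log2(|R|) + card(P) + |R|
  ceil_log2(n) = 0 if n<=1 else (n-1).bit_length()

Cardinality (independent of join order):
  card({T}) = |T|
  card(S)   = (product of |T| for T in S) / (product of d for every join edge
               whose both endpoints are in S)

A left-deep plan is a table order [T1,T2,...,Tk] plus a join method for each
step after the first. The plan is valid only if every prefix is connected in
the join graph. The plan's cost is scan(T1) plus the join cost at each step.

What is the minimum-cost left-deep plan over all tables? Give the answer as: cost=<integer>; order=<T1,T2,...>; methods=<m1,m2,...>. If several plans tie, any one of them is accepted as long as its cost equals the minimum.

cost=4320; order=D,B,A,C; methods=nl_idx,hash,hash

Selinger DP (subsets sized 1..n):
  {B}: scan cost=150, card=150
  {A}: scan cost=60, card=60
  {D}: scan cost=20, card=20
  {C}: scan cost=150, card=150
  {AB}: card=2250; try (A,hash)→1020, (B,merge)→1830, (A,merge)→1920, (B,hash)→2520, (B,nl_idx)→2790, (A,nl_idx)→3300 …(+2); best=1020 via (A,hash)
  {BD}: card=60; try (B,nl_idx)→240, (D,hash)→500, (B,merge)→1490, (D,merge)→1620, (B,hash)→2440, (B,nl)→3020 …(+1); best=240 via (B,nl_idx)
  {AC}: card=120; try (A,hash)→1020, (A,nl_idx)→1170, (C,merge)→1830, (A,merge)→1920, (C,hash)→2520, (C,nl)→9060 …(+1); best=1020 via (A,hash)
  {ABD}: card=900; try (A,hash)→1020, (A,merge)→1080, (A,nl_idx)→1500, (D,hash)→3470, (A,nl)→3840, (D,merge)→30390 …(+1); best=1020 via (A,hash)
  {ABC}: card=4500; try (B,merge)→3330, (B,hash)→3540, (C,hash)→5670, (B,nl_idx)→6480, (B,nl)→19020, (C,merge)→31620 …(+1); best=3330 via (B,merge)
  {ABCD}: card=1800; try (C,hash)→4320, (D,hash)→8030, (C,merge)→12270, (D,merge)→66450, (D,nl)→93330, (C,nl)→136020; best=4320 via (C,hash)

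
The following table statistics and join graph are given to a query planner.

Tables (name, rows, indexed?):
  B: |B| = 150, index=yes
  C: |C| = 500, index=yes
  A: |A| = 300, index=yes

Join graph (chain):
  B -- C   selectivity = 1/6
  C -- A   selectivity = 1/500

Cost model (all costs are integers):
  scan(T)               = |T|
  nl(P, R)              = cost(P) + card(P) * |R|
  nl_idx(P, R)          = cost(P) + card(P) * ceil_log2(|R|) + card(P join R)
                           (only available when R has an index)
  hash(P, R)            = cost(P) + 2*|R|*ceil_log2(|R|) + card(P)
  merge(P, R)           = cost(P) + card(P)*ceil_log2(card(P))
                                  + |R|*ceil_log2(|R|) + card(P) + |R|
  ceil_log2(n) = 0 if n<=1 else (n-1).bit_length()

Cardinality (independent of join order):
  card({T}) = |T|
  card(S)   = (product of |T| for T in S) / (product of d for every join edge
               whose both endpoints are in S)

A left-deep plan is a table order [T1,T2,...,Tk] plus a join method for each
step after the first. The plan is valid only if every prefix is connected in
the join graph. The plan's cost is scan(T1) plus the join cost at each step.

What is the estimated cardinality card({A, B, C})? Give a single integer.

7500

Tables in S: A(300), B(150), C(500)
Edges inside S: B-C(d=6), C-A(d=500)
numerator = 300 * 150 * 500 = 22500000
denominator = 6 * 500 = 3000
card(S) = 22500000 / 3000 = 7500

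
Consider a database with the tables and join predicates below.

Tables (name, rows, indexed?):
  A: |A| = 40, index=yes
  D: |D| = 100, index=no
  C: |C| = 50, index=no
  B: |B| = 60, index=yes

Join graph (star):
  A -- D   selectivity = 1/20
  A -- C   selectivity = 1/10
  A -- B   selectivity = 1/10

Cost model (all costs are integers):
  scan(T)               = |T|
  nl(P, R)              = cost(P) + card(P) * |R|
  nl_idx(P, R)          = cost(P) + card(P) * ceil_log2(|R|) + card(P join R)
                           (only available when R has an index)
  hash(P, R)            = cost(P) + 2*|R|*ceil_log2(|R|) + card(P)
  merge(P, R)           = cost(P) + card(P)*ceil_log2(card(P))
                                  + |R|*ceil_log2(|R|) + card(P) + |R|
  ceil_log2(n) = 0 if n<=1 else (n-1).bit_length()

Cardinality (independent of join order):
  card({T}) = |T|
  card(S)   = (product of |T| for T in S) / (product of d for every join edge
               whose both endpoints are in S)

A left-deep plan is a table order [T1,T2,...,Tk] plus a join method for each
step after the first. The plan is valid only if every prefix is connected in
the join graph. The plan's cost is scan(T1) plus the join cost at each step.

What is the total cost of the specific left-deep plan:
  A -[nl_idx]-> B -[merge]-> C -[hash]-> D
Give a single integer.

5630

step 1: scan A: cost=40, card=40
step 2: join B via nl_idx
    card(P join B) = 40*60/(10) = 240
    cost = 40 + 40*6 + 240 = 520
step 3: join C via merge
    card(P join C) = 240*50/(10) = 1200
    cost = 520 + 240*8 + 50*6 + 240 + 50 = 3030
step 4: join D via hash
    card(P join D) = 1200*100/(20) = 6000
    cost = 3030 + 2*100*7 + 1200 = 5630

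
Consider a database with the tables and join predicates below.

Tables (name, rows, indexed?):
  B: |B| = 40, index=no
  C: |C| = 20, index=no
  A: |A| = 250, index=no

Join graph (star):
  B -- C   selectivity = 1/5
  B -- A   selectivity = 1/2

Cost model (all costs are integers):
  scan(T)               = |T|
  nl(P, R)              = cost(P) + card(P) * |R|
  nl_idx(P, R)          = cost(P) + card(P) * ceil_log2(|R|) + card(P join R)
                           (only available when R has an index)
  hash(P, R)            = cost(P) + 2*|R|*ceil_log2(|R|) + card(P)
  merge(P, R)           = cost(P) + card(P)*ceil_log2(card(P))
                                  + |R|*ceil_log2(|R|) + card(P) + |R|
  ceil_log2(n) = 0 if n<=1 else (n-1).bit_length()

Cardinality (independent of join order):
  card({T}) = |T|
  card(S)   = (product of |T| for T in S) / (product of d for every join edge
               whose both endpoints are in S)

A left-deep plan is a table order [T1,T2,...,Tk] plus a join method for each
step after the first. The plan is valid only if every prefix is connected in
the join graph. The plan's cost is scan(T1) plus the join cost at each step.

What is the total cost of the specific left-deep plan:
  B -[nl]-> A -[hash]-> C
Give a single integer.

15240

step 1: scan B: cost=40, card=40
step 2: join A via nl
    card(P join A) = 40*250/(2) = 5000
    cost = 40 + 40*250 = 10040
step 3: join C via hash
    card(P join C) = 5000*20/(5) = 20000
    cost = 10040 + 2*20*5 + 5000 = 15240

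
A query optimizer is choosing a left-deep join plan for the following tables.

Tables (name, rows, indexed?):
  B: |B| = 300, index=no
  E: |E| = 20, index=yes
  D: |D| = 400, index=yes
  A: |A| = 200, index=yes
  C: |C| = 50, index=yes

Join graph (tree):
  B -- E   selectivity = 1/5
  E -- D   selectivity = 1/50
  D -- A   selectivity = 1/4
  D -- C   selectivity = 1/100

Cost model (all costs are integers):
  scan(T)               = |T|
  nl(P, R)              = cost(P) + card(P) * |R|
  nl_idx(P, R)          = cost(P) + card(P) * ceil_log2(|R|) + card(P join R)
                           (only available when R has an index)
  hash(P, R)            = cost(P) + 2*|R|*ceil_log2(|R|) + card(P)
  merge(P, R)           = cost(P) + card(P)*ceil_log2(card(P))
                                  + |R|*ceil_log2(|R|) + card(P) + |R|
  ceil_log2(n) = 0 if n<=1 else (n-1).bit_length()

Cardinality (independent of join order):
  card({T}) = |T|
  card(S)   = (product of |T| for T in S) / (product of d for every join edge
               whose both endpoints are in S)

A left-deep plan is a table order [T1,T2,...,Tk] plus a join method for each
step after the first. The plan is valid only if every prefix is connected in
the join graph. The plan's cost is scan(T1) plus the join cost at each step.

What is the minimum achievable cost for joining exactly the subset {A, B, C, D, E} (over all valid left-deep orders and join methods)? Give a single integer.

12740

Selinger DP over subsets of {A,B,C,D,E}:
  {B}: scan cost=300, card=300
  {E}: scan cost=20, card=20
  {D}: scan cost=400, card=400
  {A}: scan cost=200, card=200
  {C}: scan cost=50, card=50
  {BE}: card=1200; try (E,hash)→800, (E,nl_idx)→3000, (B,merge)→3140, (E,merge)→3420, (B,hash)→5440, (B,nl)→6020 …(+1); best=800 via (E,hash)
  {DE}: card=160; try (D,nl_idx)→360, (E,hash)→1000, (E,nl_idx)→2560, (D,merge)→4140, (E,merge)→4520, (D,hash)→7240 …(+2); best=360 via (D,nl_idx)
  {AD}: card=20000; try (A,hash)→4000, (D,merge)→6000, (A,merge)→6200, (D,hash)→7600, (D,nl_idx)→22000, (A,nl_idx)→23600 …(+2); best=4000 via (A,hash)
  {CD}: card=200; try (D,nl_idx)→700, (C,hash)→1400, (C,nl_idx)→3000, (D,merge)→4400, (C,merge)→4750, (D,hash)→7300 …(+2); best=700 via (D,nl_idx)
  {BDE}: card=9600; try (B,merge)→4800, (B,hash)→5920, (D,hash)→9200, (D,merge)→19200, (D,nl_idx)→21200, (B,nl)→48360 …(+1); best=4800 via (B,merge)
  {ADE}: card=8000; try (A,merge)→3600, (A,hash)→3720, (A,nl_idx)→9640, (E,hash)→24200, (A,nl)→32360, (E,nl_idx)→112000 …(+2); best=3600 via (A,merge)
  {CDE}: card=80; try (E,hash)→1100, (C,hash)→1120, (C,nl_idx)→1400, (E,nl_idx)→1780, (C,merge)→2150, (E,merge)→2620 …(+2); best=1100 via (E,hash)
  {ACD}: card=10000; try (A,hash)→4100, (A,merge)→4300, (A,nl_idx)→12300, (C,hash)→24600, (A,nl)→40700, (C,nl_idx)→134000 …(+2); best=4100 via (A,hash)
  {ABDE}: card=480000; try (B,hash)→17000, (A,hash)→17600, (B,merge)→118600, (A,merge)→150600, (A,nl_idx)→561600, (A,nl)→1924800 …(+1); best=17000 via (B,hash)
  {BCDE}: card=4800; try (B,merge)→4740, (B,hash)→6580, (C,hash)→15000, (B,nl)→25100, (C,nl_idx)→67200, (C,merge)→149150 …(+1); best=4740 via (B,merge)
  {ACDE}: card=4000; try (A,merge)→3540, (A,hash)→4380, (A,nl_idx)→5740, (C,hash)→12200, (E,hash)→14300, (A,nl)→17100 …(+6); best=3540 via (A,merge)
  {ABCDE}: card=240000; try (A,hash)→12740, (B,hash)→12940, (B,merge)→58540, (A,merge)→73740, (A,nl_idx)→283140, (C,hash)→497600 …(+5); best=12740 via (A,hash)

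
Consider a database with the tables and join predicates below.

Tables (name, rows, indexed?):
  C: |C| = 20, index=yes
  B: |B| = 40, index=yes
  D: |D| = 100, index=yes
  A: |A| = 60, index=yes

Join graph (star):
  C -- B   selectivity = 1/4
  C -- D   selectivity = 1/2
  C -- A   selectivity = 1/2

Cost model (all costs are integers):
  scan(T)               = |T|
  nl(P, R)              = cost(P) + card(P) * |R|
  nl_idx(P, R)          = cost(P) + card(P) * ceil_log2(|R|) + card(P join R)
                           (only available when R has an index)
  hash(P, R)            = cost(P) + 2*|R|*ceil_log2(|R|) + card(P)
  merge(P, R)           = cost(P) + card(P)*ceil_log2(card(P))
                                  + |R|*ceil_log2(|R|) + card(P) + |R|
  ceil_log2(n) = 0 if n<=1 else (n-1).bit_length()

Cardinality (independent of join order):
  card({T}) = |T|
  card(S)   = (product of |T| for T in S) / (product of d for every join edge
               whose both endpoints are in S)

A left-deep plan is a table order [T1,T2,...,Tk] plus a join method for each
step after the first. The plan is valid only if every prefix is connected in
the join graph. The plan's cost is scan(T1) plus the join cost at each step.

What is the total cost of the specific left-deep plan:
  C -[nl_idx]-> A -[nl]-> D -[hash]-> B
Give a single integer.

91220

step 1: scan C: cost=20, card=20
step 2: join A via nl_idx
    card(P join A) = 20*60/(2) = 600
    cost = 20 + 20*6 + 600 = 740
step 3: join D via nl
    card(P join D) = 600*100/(2) = 30000
    cost = 740 + 600*100 = 60740
step 4: join B via hash
    card(P join B) = 30000*40/(4) = 300000
    cost = 60740 + 2*40*6 + 30000 = 91220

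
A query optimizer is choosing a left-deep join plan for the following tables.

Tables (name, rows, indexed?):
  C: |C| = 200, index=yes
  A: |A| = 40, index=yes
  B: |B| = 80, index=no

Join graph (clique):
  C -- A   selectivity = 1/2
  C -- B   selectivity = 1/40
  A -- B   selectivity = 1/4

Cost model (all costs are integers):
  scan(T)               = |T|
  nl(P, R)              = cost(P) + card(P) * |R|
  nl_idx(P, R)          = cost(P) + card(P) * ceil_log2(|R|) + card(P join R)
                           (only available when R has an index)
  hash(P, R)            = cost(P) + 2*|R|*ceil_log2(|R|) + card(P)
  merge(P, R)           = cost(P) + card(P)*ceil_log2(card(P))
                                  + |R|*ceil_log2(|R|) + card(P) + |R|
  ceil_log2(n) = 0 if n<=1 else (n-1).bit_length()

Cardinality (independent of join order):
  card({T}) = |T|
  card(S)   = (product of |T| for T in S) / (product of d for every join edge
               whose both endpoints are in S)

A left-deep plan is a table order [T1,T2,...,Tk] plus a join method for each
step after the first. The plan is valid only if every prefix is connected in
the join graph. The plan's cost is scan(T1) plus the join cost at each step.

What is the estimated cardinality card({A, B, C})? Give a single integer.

2000

Tables in S: A(40), B(80), C(200)
Edges inside S: C-A(d=2), C-B(d=40), A-B(d=4)
numerator = 40 * 80 * 200 = 640000
denominator = 2 * 40 * 4 = 320
card(S) = 640000 / 320 = 2000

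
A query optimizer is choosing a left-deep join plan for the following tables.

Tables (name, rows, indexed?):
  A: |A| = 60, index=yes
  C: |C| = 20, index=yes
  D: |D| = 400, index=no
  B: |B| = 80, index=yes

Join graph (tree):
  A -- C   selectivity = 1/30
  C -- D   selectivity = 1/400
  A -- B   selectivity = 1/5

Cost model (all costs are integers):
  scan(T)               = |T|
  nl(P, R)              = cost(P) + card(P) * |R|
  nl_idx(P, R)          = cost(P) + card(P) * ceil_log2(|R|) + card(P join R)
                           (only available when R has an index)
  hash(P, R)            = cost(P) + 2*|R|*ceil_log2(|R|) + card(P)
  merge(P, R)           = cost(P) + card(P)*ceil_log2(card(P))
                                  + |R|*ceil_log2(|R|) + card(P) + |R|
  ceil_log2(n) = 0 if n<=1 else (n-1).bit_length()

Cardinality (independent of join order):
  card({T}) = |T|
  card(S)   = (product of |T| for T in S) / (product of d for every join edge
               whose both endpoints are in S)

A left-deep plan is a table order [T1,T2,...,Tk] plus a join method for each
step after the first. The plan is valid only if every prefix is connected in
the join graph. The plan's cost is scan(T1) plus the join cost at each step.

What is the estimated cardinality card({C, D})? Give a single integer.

Tables in S: C(20), D(400)
Edges inside S: C-D(d=400)
numerator = 20 * 400 = 8000
denominator = 400 = 400
card(S) = 8000 / 400 = 20

20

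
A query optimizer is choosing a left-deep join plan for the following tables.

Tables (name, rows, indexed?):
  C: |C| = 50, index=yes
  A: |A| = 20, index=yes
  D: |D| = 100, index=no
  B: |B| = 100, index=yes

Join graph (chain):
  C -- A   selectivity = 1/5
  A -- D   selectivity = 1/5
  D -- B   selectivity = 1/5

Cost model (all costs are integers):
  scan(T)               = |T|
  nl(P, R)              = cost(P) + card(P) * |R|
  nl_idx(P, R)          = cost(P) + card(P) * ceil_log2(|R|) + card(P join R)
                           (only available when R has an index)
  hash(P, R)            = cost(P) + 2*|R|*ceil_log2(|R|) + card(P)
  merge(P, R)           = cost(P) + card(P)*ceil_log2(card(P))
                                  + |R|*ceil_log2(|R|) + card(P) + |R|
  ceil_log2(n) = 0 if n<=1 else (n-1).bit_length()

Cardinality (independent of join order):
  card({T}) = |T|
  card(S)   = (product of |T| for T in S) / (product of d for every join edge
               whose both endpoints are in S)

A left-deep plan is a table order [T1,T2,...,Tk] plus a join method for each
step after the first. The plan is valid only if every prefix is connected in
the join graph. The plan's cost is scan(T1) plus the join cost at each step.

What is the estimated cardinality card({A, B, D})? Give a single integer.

8000

Tables in S: A(20), B(100), D(100)
Edges inside S: A-D(d=5), D-B(d=5)
numerator = 20 * 100 * 100 = 200000
denominator = 5 * 5 = 25
card(S) = 200000 / 25 = 8000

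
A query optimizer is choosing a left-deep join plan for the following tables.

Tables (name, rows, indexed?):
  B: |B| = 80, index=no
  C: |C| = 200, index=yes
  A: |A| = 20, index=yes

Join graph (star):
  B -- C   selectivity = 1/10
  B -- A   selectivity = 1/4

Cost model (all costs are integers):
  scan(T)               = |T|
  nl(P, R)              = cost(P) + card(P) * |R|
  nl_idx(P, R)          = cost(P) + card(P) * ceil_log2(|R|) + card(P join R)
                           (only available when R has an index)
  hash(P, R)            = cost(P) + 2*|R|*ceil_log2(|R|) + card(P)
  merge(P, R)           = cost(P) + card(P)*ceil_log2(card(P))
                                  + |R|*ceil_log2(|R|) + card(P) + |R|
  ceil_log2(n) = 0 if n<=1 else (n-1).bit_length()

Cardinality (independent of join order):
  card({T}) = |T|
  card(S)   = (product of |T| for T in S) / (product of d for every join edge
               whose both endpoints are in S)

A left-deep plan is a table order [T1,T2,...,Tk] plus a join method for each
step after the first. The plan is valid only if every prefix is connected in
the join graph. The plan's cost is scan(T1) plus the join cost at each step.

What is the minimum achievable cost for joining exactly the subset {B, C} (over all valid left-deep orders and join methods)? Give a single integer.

Selinger DP over subsets of {B,C}:
  {B}: scan cost=80, card=80
  {C}: scan cost=200, card=200
  {BC}: card=1600; try (B,hash)→1520, (C,nl_idx)→2320, (C,merge)→2520, (B,merge)→2640, (C,hash)→3360, (C,nl)→16080 …(+1); best=1520 via (B,hash)

1520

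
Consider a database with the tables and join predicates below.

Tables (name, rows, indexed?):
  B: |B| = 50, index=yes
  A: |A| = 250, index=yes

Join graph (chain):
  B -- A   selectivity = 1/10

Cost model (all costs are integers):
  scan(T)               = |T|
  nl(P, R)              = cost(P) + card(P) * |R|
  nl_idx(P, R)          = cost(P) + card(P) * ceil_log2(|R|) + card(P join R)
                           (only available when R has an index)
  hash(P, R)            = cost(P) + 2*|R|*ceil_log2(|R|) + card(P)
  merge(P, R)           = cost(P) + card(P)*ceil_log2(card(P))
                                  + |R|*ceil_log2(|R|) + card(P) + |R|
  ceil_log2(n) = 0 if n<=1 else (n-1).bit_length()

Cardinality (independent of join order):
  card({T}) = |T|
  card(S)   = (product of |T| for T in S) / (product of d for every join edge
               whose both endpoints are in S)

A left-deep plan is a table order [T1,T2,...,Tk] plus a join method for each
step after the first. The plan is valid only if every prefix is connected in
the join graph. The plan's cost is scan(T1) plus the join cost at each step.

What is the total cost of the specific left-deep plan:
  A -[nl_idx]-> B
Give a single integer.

3000

step 1: scan A: cost=250, card=250
step 2: join B via nl_idx
    card(P join B) = 250*50/(10) = 1250
    cost = 250 + 250*6 + 1250 = 3000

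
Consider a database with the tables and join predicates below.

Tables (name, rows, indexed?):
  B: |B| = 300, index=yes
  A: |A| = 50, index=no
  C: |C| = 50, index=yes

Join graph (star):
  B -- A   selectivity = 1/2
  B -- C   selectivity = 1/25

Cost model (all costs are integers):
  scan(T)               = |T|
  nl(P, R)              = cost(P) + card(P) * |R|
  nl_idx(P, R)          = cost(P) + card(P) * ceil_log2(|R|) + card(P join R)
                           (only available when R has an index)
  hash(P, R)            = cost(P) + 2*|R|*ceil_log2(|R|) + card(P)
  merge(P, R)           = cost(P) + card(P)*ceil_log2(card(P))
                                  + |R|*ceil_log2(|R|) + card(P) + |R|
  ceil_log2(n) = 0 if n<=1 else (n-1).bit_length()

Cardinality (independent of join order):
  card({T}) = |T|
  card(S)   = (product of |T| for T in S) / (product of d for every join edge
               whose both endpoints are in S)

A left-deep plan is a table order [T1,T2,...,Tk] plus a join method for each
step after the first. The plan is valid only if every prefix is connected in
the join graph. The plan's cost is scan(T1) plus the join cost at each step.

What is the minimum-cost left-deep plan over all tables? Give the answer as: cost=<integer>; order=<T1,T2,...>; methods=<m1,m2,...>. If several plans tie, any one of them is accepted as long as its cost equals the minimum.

cost=2300; order=C,B,A; methods=nl_idx,hash

Selinger DP (subsets sized 1..n):
  {B}: scan cost=300, card=300
  {A}: scan cost=50, card=50
  {C}: scan cost=50, card=50
  {AB}: card=7500; try (A,hash)→1200, (B,merge)→3400, (A,merge)→3650, (B,hash)→5500, (B,nl_idx)→8000, (B,nl)→15050 …(+1); best=1200 via (A,hash)
  {BC}: card=600; try (B,nl_idx)→1100, (C,hash)→1200, (C,nl_idx)→2700, (B,merge)→3400, (C,merge)→3650, (B,hash)→5500 …(+2); best=1100 via (B,nl_idx)
  {ABC}: card=15000; try (A,hash)→2300, (A,merge)→8050, (C,hash)→9300, (A,nl)→31100, (C,nl_idx)→61200, (C,merge)→106550 …(+1); best=2300 via (A,hash)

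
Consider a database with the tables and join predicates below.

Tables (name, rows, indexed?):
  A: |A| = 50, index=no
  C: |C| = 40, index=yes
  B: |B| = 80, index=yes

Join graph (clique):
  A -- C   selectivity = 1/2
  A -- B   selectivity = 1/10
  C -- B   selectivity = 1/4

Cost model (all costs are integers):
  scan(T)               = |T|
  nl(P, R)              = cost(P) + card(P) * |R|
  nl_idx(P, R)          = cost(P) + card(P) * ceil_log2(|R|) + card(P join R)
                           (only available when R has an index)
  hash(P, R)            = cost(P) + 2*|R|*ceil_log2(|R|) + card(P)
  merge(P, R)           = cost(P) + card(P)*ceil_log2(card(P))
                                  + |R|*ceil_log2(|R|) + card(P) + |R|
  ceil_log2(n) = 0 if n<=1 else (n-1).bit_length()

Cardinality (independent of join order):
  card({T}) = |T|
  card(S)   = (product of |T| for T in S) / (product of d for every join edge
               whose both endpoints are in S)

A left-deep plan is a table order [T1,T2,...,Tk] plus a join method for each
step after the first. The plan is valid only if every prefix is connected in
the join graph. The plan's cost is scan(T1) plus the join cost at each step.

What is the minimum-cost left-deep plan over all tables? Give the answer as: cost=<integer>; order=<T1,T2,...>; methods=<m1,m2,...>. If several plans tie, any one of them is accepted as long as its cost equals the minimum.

Selinger DP (subsets sized 1..n):
  {A}: scan cost=50, card=50
  {C}: scan cost=40, card=40
  {B}: scan cost=80, card=80
  {AC}: card=1000; try (C,hash)→580, (A,merge)→670, (C,merge)→680, (A,hash)→680, (C,nl_idx)→1350, (A,nl)→2040 …(+1); best=580 via (C,hash)
  {AB}: card=400; try (A,hash)→760, (B,nl_idx)→800, (B,merge)→1040, (A,merge)→1070, (B,hash)→1220, (B,nl)→4050 …(+1); best=760 via (A,hash)
  {BC}: card=800; try (C,hash)→640, (B,merge)→960, (C,merge)→1000, (B,nl_idx)→1120, (B,hash)→1200, (C,nl_idx)→1360 …(+2); best=640 via (C,hash)
  {ABC}: card=2000; try (C,hash)→1640, (A,hash)→2040, (B,hash)→2700, (C,merge)→5040, (C,nl_idx)→5160, (B,nl_idx)→9580 …(+5); best=1640 via (C,hash)

cost=1640; order=B,A,C; methods=hash,hash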